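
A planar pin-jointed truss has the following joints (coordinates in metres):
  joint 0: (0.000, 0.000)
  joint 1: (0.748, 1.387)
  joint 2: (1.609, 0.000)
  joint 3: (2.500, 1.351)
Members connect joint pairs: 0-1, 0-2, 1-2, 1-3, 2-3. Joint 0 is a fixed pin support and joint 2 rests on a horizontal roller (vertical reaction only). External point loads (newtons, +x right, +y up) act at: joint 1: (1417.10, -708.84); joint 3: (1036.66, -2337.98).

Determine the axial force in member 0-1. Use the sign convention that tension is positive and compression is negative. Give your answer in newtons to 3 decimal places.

N=4 nodes, M=5 members, R=3 reactions → 2N=8, M+R=8
member 0 (0-1): L=1.5758, (cx,cy)=(0.4747,0.8802)
member 1 (0-2): L=1.6090, (cx,cy)=(1.0000,0.0000)
member 2 (1-2): L=1.6325, (cx,cy)=(0.5274,-0.8496)
member 3 (1-3): L=1.7524, (cx,cy)=(0.9998,-0.0205)
member 4 (2-3): L=1.6184, (cx,cy)=(0.5506,0.8348)
solve A·x = −loads:
  F[0-1] = +3416.8355 N (tension)
  F[0-2] = +831.8997 N (tension)
  F[1-2] = -4435.5507 N (compression)
  F[1-3] = +2544.6449 N (tension)
  F[2-3] = -2738.0360 N (compression)
  Rx@0 = -2453.7600 N
  Ry@0 = -3007.3799 N
  Ry@2 = +6054.1999 N

3416.835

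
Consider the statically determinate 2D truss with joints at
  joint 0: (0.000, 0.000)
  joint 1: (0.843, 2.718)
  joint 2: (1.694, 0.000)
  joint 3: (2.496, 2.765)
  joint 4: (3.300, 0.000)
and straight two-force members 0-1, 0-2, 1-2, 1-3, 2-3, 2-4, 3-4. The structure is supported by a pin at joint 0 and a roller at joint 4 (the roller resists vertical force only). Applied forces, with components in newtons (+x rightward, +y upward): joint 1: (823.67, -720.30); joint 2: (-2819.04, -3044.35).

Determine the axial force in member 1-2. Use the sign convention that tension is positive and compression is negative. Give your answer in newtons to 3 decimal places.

N=5 nodes, M=7 members, R=3 reactions → 2N=10, M+R=10
member 0 (0-1): L=2.8457, (cx,cy)=(0.2962,0.9551)
member 1 (0-2): L=1.6940, (cx,cy)=(1.0000,0.0000)
member 2 (1-2): L=2.8481, (cx,cy)=(0.2988,-0.9543)
member 3 (1-3): L=1.6537, (cx,cy)=(0.9996,0.0284)
member 4 (2-3): L=2.8790, (cx,cy)=(0.2786,0.9604)
member 5 (2-4): L=1.6060, (cx,cy)=(1.0000,0.0000)
member 6 (3-4): L=2.8795, (cx,cy)=(0.2792,-0.9602)
solve A·x = −loads:
  F[0-1] = -1402.4221 N (compression)
  F[0-2] = -1579.9257 N (compression)
  F[1-2] = +606.4970 N (tension)
  F[1-3] = -1420.9064 N (compression)
  F[2-3] = +2567.1807 N (tension)
  F[2-4] = +705.1865 N (tension)
  F[3-4] = -2525.6209 N (compression)
  Rx@0 = +1995.3700 N
  Ry@0 = +1339.4752 N
  Ry@4 = +2425.1748 N

606.497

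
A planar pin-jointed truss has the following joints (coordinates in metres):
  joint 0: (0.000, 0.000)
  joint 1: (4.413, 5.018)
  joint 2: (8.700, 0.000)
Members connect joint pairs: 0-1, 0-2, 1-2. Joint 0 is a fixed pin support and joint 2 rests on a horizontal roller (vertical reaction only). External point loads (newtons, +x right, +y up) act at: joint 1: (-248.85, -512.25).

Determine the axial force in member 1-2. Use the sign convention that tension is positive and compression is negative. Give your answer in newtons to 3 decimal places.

-152.966

N=3 nodes, M=3 members, R=3 reactions → 2N=6, M+R=6
member 0 (0-1): L=6.6824, (cx,cy)=(0.6604,0.7509)
member 1 (0-2): L=8.7000, (cx,cy)=(1.0000,0.0000)
member 2 (1-2): L=6.5999, (cx,cy)=(0.6496,-0.7603)
solve A·x = −loads:
  F[0-1] = -527.2805 N (compression)
  F[0-2] = +99.3599 N (tension)
  F[1-2] = -152.9660 N (compression)
  Rx@0 = +248.8500 N
  Ry@0 = +395.9477 N
  Ry@2 = +116.3023 N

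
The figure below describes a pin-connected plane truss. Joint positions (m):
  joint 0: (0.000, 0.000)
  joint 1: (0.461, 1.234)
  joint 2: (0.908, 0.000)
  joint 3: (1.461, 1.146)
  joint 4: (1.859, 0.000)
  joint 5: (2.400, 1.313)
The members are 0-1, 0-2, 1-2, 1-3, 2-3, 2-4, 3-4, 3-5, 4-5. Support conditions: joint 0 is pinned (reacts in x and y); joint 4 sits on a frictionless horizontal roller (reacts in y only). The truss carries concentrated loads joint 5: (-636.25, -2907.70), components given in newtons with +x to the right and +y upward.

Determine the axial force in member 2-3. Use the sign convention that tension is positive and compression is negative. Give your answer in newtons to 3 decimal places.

N=6 nodes, M=9 members, R=3 reactions → 2N=12, M+R=12
member 0 (0-1): L=1.3173, (cx,cy)=(0.3500,0.9368)
member 1 (0-2): L=0.9080, (cx,cy)=(1.0000,0.0000)
member 2 (1-2): L=1.3125, (cx,cy)=(0.3406,-0.9402)
member 3 (1-3): L=1.0039, (cx,cy)=(0.9962,-0.0877)
member 4 (2-3): L=1.2724, (cx,cy)=(0.4346,0.9006)
member 5 (2-4): L=0.9510, (cx,cy)=(1.0000,0.0000)
member 6 (3-4): L=1.2131, (cx,cy)=(0.3281,-0.9447)
member 7 (3-5): L=0.9537, (cx,cy)=(0.9846,0.1751)
member 8 (4-5): L=1.4201, (cx,cy)=(0.3810,0.9246)
solve A·x = −loads:
  F[0-1] = +423.5958 N (tension)
  F[0-2] = -784.4909 N (compression)
  F[1-2] = -450.2693 N (compression)
  F[1-3] = +302.7594 N (tension)
  F[2-3] = +470.0621 N (tension)
  F[2-4] = -1142.1306 N (compression)
  F[3-4] = -305.9219 N (compression)
  F[3-5] = +615.7585 N (tension)
  F[4-5] = -3261.4652 N (compression)
  Rx@0 = +636.2500 N
  Ry@0 = -396.8098 N
  Ry@4 = +3304.5098 N

470.062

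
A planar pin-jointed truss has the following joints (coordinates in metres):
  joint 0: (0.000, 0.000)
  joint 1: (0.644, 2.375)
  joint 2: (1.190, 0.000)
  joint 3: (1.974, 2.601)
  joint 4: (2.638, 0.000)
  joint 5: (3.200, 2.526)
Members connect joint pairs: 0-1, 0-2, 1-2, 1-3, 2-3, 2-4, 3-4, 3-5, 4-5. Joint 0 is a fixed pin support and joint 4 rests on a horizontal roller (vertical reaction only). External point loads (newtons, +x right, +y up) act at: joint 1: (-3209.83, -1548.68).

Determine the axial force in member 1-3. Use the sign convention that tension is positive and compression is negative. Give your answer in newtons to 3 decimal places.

1494.927

N=6 nodes, M=9 members, R=3 reactions → 2N=12, M+R=12
member 0 (0-1): L=2.4608, (cx,cy)=(0.2617,0.9651)
member 1 (0-2): L=1.1900, (cx,cy)=(1.0000,0.0000)
member 2 (1-2): L=2.4370, (cx,cy)=(0.2241,-0.9746)
member 3 (1-3): L=1.3491, (cx,cy)=(0.9859,0.1675)
member 4 (2-3): L=2.7166, (cx,cy)=(0.2886,0.9575)
member 5 (2-4): L=1.4480, (cx,cy)=(1.0000,0.0000)
member 6 (3-4): L=2.6844, (cx,cy)=(0.2474,-0.9689)
member 7 (3-5): L=1.2283, (cx,cy)=(0.9981,-0.0611)
member 8 (4-5): L=2.5878, (cx,cy)=(0.2172,0.9761)
solve A·x = −loads:
  F[0-1] = -4207.0573 N (compression)
  F[0-2] = -2108.8124 N (compression)
  F[1-2] = +2834.2384 N (tension)
  F[1-3] = +1494.9267 N (tension)
  F[2-3] = -2884.9376 N (compression)
  F[2-4] = -641.2157 N (compression)
  F[3-4] = +2592.3050 N (tension)
  F[3-5] = +0.0000 N (tension)
  F[4-5] = -0.0000 N (compression)
  Rx@0 = +3209.8300 N
  Ry@0 = +4060.4299 N
  Ry@4 = -2511.7499 N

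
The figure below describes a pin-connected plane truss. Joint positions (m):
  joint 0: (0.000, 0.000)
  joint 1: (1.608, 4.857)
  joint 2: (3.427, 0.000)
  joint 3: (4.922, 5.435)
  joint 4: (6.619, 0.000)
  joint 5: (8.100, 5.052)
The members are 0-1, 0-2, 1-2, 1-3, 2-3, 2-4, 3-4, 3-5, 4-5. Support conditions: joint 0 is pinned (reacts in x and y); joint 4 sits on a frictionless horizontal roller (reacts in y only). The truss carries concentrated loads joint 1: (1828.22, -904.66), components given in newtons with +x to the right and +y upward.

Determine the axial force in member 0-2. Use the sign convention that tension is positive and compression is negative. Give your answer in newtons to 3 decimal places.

N=6 nodes, M=9 members, R=3 reactions → 2N=12, M+R=12
member 0 (0-1): L=5.1163, (cx,cy)=(0.3143,0.9493)
member 1 (0-2): L=3.4270, (cx,cy)=(1.0000,0.0000)
member 2 (1-2): L=5.1864, (cx,cy)=(0.3507,-0.9365)
member 3 (1-3): L=3.3640, (cx,cy)=(0.9851,0.1718)
member 4 (2-3): L=5.6369, (cx,cy)=(0.2652,0.9642)
member 5 (2-4): L=3.1920, (cx,cy)=(1.0000,0.0000)
member 6 (3-4): L=5.6938, (cx,cy)=(0.2980,-0.9546)
member 7 (3-5): L=3.2010, (cx,cy)=(0.9928,-0.1197)
member 8 (4-5): L=5.2646, (cx,cy)=(0.2813,0.9596)
solve A·x = −loads:
  F[0-1] = +691.7085 N (tension)
  F[0-2] = +1610.8215 N (tension)
  F[1-2] = -1846.6033 N (compression)
  F[1-3] = -977.7171 N (compression)
  F[2-3] = +1793.5358 N (tension)
  F[2-4] = +487.4986 N (tension)
  F[3-4] = -1635.6546 N (compression)
  F[3-5] = +0.0000 N (tension)
  F[4-5] = -0.0000 N (compression)
  Rx@0 = -1828.2200 N
  Ry@0 = -656.6571 N
  Ry@4 = +1561.3171 N

1610.821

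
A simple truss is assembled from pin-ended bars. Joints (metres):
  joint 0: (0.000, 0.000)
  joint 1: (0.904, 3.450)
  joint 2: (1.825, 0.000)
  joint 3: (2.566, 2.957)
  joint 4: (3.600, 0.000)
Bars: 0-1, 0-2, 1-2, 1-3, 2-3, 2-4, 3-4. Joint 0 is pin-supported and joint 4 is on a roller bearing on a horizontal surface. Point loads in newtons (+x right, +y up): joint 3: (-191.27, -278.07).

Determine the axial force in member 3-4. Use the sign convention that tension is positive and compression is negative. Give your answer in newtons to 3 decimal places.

-43.535

N=5 nodes, M=7 members, R=3 reactions → 2N=10, M+R=10
member 0 (0-1): L=3.5665, (cx,cy)=(0.2535,0.9673)
member 1 (0-2): L=1.8250, (cx,cy)=(1.0000,0.0000)
member 2 (1-2): L=3.5708, (cx,cy)=(0.2579,-0.9662)
member 3 (1-3): L=1.7336, (cx,cy)=(0.9587,-0.2844)
member 4 (2-3): L=3.0484, (cx,cy)=(0.2431,0.9700)
member 5 (2-4): L=1.7750, (cx,cy)=(1.0000,0.0000)
member 6 (3-4): L=3.1326, (cx,cy)=(0.3301,-0.9440)
solve A·x = −loads:
  F[0-1] = -244.9751 N (compression)
  F[0-2] = -129.1757 N (compression)
  F[1-2] = +287.0702 N (tension)
  F[1-3] = -141.9997 N (compression)
  F[2-3] = -285.9331 N (compression)
  F[2-4] = +14.3701 N (tension)
  F[3-4] = -43.5351 N (compression)
  Rx@0 = +191.2700 N
  Ry@0 = +236.9749 N
  Ry@4 = +41.0951 N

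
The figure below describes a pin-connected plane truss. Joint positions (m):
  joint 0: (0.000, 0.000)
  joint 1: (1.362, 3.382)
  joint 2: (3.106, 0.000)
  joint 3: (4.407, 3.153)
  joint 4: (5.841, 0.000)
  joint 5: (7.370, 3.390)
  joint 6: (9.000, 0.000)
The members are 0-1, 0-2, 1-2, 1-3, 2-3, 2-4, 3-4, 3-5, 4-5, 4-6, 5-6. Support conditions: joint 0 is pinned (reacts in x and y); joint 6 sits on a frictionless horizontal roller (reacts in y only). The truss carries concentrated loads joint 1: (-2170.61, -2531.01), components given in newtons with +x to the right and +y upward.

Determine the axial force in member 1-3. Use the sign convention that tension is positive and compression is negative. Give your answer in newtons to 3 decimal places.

N=7 nodes, M=11 members, R=3 reactions → 2N=14, M+R=14
member 0 (0-1): L=3.6460, (cx,cy)=(0.3736,0.9276)
member 1 (0-2): L=3.1060, (cx,cy)=(1.0000,0.0000)
member 2 (1-2): L=3.8052, (cx,cy)=(0.4583,-0.8888)
member 3 (1-3): L=3.0536, (cx,cy)=(0.9972,-0.0750)
member 4 (2-3): L=3.4109, (cx,cy)=(0.3814,0.9244)
member 5 (2-4): L=2.7350, (cx,cy)=(1.0000,0.0000)
member 6 (3-4): L=3.4638, (cx,cy)=(0.4140,-0.9103)
member 7 (3-5): L=2.9725, (cx,cy)=(0.9968,0.0797)
member 8 (4-5): L=3.7189, (cx,cy)=(0.4111,0.9116)
member 9 (4-6): L=3.1590, (cx,cy)=(1.0000,0.0000)
member 10 (5-6): L=3.7615, (cx,cy)=(0.4333,-0.9012)
solve A·x = −loads:
  F[0-1] = -3194.9525 N (compression)
  F[0-2] = -977.0877 N (compression)
  F[1-2] = +420.4039 N (tension)
  F[1-3] = +786.6227 N (tension)
  F[2-3] = -404.2080 N (compression)
  F[2-4] = -630.2313 N (compression)
  F[3-4] = +512.0363 N (tension)
  F[3-5] = +419.5848 N (tension)
  F[4-5] = -511.3108 N (compression)
  F[4-6] = -208.0249 N (compression)
  F[5-6] = +480.0546 N (tension)
  Rx@0 = +2170.6100 N
  Ry@0 = +2963.6508 N
  Ry@6 = -432.6408 N

786.623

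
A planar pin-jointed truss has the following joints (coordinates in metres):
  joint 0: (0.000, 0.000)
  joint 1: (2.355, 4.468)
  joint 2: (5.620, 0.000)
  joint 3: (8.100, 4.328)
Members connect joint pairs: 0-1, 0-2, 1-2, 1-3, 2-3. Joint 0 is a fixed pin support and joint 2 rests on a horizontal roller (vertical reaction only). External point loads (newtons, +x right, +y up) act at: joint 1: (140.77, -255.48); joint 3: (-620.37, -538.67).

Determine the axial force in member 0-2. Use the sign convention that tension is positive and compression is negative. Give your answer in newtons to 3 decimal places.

-333.833

N=4 nodes, M=5 members, R=3 reactions → 2N=8, M+R=8
member 0 (0-1): L=5.0506, (cx,cy)=(0.4663,0.8846)
member 1 (0-2): L=5.6200, (cx,cy)=(1.0000,0.0000)
member 2 (1-2): L=5.5338, (cx,cy)=(0.5900,-0.8074)
member 3 (1-3): L=5.7467, (cx,cy)=(0.9997,-0.0244)
member 4 (2-3): L=4.9882, (cx,cy)=(0.4972,0.8677)
solve A·x = −loads:
  F[0-1] = -312.6196 N (compression)
  F[0-2] = -333.8328 N (compression)
  F[1-2] = +35.3813 N (tension)
  F[1-3] = -307.5038 N (compression)
  F[2-3] = -629.4717 N (compression)
  Rx@0 = +479.6000 N
  Ry@0 = +276.5554 N
  Ry@2 = +517.5946 N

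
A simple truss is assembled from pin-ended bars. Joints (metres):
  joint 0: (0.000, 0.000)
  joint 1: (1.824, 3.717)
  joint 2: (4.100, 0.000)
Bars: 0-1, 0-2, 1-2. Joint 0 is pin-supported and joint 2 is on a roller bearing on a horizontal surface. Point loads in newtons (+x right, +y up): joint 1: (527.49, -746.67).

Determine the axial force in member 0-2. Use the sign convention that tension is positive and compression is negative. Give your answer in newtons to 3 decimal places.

496.221

N=3 nodes, M=3 members, R=3 reactions → 2N=6, M+R=6
member 0 (0-1): L=4.1404, (cx,cy)=(0.4405,0.8977)
member 1 (0-2): L=4.1000, (cx,cy)=(1.0000,0.0000)
member 2 (1-2): L=4.3585, (cx,cy)=(0.5222,-0.8528)
solve A·x = −loads:
  F[0-1] = +70.9806 N (tension)
  F[0-2] = +496.2205 N (tension)
  F[1-2] = -950.2472 N (compression)
  Rx@0 = -527.4900 N
  Ry@0 = -63.7218 N
  Ry@2 = +810.3918 N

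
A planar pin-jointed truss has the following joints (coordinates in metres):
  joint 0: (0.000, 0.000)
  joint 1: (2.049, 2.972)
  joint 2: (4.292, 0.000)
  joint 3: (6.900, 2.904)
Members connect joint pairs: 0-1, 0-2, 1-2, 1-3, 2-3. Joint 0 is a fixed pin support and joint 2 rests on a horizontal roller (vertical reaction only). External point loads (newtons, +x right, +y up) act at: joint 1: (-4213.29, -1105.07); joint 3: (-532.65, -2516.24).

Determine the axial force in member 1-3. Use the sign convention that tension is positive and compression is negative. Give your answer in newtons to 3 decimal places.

N=4 nodes, M=5 members, R=3 reactions → 2N=8, M+R=8
member 0 (0-1): L=3.6099, (cx,cy)=(0.5676,0.8233)
member 1 (0-2): L=4.2920, (cx,cy)=(1.0000,0.0000)
member 2 (1-2): L=3.7234, (cx,cy)=(0.6024,-0.7982)
member 3 (1-3): L=4.8515, (cx,cy)=(0.9999,-0.0140)
member 4 (2-3): L=3.9032, (cx,cy)=(0.6682,0.7440)
solve A·x = −loads:
  F[0-1] = -2825.7444 N (compression)
  F[0-2] = -3142.0193 N (compression)
  F[1-2] = +1500.2030 N (tension)
  F[1-3] = +1705.8091 N (tension)
  F[2-3] = -3349.8749 N (compression)
  Rx@0 = +4745.9400 N
  Ry@0 = +2326.4286 N
  Ry@2 = +1294.8814 N

1705.809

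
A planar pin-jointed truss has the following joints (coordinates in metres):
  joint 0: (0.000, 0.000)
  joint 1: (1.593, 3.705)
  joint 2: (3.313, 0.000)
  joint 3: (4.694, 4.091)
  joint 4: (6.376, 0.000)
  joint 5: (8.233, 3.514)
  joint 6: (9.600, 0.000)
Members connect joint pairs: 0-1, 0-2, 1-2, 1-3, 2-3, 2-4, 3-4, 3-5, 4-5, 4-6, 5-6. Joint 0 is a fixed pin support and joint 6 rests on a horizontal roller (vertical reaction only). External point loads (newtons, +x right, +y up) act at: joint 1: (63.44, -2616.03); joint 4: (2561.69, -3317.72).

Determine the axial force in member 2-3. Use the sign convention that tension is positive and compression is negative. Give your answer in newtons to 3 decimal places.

N=7 nodes, M=11 members, R=3 reactions → 2N=14, M+R=14
member 0 (0-1): L=4.0329, (cx,cy)=(0.3950,0.9187)
member 1 (0-2): L=3.3130, (cx,cy)=(1.0000,0.0000)
member 2 (1-2): L=4.0848, (cx,cy)=(0.4211,-0.9070)
member 3 (1-3): L=3.1249, (cx,cy)=(0.9923,0.1235)
member 4 (2-3): L=4.3178, (cx,cy)=(0.3198,0.9475)
member 5 (2-4): L=3.0630, (cx,cy)=(1.0000,0.0000)
member 6 (3-4): L=4.4233, (cx,cy)=(0.3803,-0.9249)
member 7 (3-5): L=3.5857, (cx,cy)=(0.9870,-0.1609)
member 8 (4-5): L=3.9745, (cx,cy)=(0.4672,0.8841)
member 9 (4-6): L=3.2240, (cx,cy)=(1.0000,0.0000)
member 10 (5-6): L=3.7705, (cx,cy)=(0.3625,-0.9320)
solve A·x = −loads:
  F[0-1] = -3561.2401 N (compression)
  F[0-2] = +4031.8069 N (tension)
  F[1-2] = +492.6058 N (tension)
  F[1-3] = -1690.4872 N (compression)
  F[2-3] = -471.5770 N (compression)
  F[2-4] = +4390.0595 N (tension)
  F[3-4] = +1105.2709 N (tension)
  F[3-5] = -2278.3518 N (compression)
  F[4-5] = +2596.2934 N (tension)
  F[4-6] = +1035.5980 N (tension)
  F[5-6] = -2856.4386 N (compression)
  Rx@0 = -2625.1300 N
  Ry@0 = +3271.6496 N
  Ry@6 = +2662.1004 N

-471.577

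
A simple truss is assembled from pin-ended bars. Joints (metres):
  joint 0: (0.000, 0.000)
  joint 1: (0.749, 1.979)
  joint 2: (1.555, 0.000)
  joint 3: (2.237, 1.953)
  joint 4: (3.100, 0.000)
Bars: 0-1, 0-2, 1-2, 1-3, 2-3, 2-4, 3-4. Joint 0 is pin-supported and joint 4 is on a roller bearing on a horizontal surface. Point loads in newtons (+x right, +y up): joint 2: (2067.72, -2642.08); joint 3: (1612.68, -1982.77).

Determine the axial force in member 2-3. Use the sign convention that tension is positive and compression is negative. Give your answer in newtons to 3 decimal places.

1882.783

N=5 nodes, M=7 members, R=3 reactions → 2N=10, M+R=10
member 0 (0-1): L=2.1160, (cx,cy)=(0.3540,0.9353)
member 1 (0-2): L=1.5550, (cx,cy)=(1.0000,0.0000)
member 2 (1-2): L=2.1368, (cx,cy)=(0.3772,-0.9261)
member 3 (1-3): L=1.4882, (cx,cy)=(0.9998,-0.0175)
member 4 (2-3): L=2.0687, (cx,cy)=(0.3297,0.9441)
member 5 (2-4): L=1.5450, (cx,cy)=(1.0000,0.0000)
member 6 (3-4): L=2.1352, (cx,cy)=(0.4042,-0.9147)
solve A·x = −loads:
  F[0-1] = -911.8008 N (compression)
  F[0-2] = +4003.1504 N (tension)
  F[1-2] = +933.5140 N (tension)
  F[1-3] = -674.9682 N (compression)
  F[2-3] = +1882.7834 N (tension)
  F[2-4] = +1666.8238 N (tension)
  F[3-4] = -4123.9430 N (compression)
  Rx@0 = -3680.4000 N
  Ry@0 = +852.7678 N
  Ry@4 = +3772.0822 N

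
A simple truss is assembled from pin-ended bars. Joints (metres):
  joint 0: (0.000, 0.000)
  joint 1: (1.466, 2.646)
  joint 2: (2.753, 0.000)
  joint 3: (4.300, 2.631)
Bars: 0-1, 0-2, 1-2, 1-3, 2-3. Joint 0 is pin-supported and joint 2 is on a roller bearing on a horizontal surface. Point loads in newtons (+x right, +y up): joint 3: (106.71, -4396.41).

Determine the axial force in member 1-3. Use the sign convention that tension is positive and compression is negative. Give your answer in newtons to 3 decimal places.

2683.439

N=4 nodes, M=5 members, R=3 reactions → 2N=8, M+R=8
member 0 (0-1): L=3.0250, (cx,cy)=(0.4846,0.8747)
member 1 (0-2): L=2.7530, (cx,cy)=(1.0000,0.0000)
member 2 (1-2): L=2.9424, (cx,cy)=(0.4374,-0.8993)
member 3 (1-3): L=2.8340, (cx,cy)=(1.0000,-0.0053)
member 4 (2-3): L=3.0521, (cx,cy)=(0.5069,0.8620)
solve A·x = −loads:
  F[0-1] = +2940.9093 N (tension)
  F[0-2] = -1318.5492 N (compression)
  F[1-2] = -2876.4179 N (compression)
  F[1-3] = +2683.4387 N (tension)
  F[2-3] = -5083.6086 N (compression)
  Rx@0 = -106.7100 N
  Ry@0 = -2572.4665 N
  Ry@2 = +6968.8765 N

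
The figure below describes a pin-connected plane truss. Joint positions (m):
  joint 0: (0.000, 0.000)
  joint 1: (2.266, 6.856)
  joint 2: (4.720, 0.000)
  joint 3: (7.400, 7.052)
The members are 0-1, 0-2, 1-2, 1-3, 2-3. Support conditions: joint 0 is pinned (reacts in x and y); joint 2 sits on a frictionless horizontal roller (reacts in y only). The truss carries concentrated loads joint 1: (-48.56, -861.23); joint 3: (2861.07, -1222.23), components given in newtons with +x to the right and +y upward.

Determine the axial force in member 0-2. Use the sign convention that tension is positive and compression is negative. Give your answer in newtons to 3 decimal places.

N=4 nodes, M=5 members, R=3 reactions → 2N=8, M+R=8
member 0 (0-1): L=7.2208, (cx,cy)=(0.3138,0.9495)
member 1 (0-2): L=4.7200, (cx,cy)=(1.0000,0.0000)
member 2 (1-2): L=7.2820, (cx,cy)=(0.3370,-0.9415)
member 3 (1-3): L=5.1377, (cx,cy)=(0.9993,0.0381)
member 4 (2-3): L=7.5441, (cx,cy)=(0.3552,0.9348)
solve A·x = −loads:
  F[0-1] = +4687.0837 N (tension)
  F[0-2] = +1341.6233 N (tension)
  F[1-2] = -5504.7047 N (compression)
  F[1-3] = +3376.9765 N (tension)
  F[2-3] = -1445.3332 N (compression)
  Rx@0 = -2812.5100 N
  Ry@0 = -4450.3085 N
  Ry@2 = +6533.7685 N

1341.623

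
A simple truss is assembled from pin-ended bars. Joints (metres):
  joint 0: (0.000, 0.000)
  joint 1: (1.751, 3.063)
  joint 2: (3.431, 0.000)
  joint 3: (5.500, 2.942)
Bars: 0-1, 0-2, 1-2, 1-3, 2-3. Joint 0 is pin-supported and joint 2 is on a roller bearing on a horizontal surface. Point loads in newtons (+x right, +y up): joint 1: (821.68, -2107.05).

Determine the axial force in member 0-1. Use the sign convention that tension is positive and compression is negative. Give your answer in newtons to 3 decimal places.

N=4 nodes, M=5 members, R=3 reactions → 2N=8, M+R=8
member 0 (0-1): L=3.5282, (cx,cy)=(0.4963,0.8682)
member 1 (0-2): L=3.4310, (cx,cy)=(1.0000,0.0000)
member 2 (1-2): L=3.4935, (cx,cy)=(0.4809,-0.8768)
member 3 (1-3): L=3.7510, (cx,cy)=(0.9995,-0.0323)
member 4 (2-3): L=3.5967, (cx,cy)=(0.5753,0.8180)
solve A·x = −loads:
  F[0-1] = -343.4578 N (compression)
  F[0-2] = +992.1352 N (tension)
  F[1-2] = -2063.0951 N (compression)
  F[1-3] = +0.0000 N (tension)
  F[2-3] = -0.0000 N (compression)
  Rx@0 = -821.6800 N
  Ry@0 = +298.1749 N
  Ry@2 = +1808.8751 N

-343.458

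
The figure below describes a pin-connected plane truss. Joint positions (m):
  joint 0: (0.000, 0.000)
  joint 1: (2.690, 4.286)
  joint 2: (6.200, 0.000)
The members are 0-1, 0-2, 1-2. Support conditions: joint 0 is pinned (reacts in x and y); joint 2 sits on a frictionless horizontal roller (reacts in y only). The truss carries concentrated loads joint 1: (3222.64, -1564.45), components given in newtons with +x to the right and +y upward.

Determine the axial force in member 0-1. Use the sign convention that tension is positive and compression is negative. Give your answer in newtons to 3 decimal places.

N=3 nodes, M=3 members, R=3 reactions → 2N=6, M+R=6
member 0 (0-1): L=5.0602, (cx,cy)=(0.5316,0.8470)
member 1 (0-2): L=6.2000, (cx,cy)=(1.0000,0.0000)
member 2 (1-2): L=5.5398, (cx,cy)=(0.6336,-0.7737)
solve A·x = −loads:
  F[0-1] = +1584.5373 N (tension)
  F[0-2] = +2380.3052 N (tension)
  F[1-2] = -3756.8446 N (compression)
  Rx@0 = -3222.6400 N
  Ry@0 = -1342.0993 N
  Ry@2 = +2906.5493 N

1584.537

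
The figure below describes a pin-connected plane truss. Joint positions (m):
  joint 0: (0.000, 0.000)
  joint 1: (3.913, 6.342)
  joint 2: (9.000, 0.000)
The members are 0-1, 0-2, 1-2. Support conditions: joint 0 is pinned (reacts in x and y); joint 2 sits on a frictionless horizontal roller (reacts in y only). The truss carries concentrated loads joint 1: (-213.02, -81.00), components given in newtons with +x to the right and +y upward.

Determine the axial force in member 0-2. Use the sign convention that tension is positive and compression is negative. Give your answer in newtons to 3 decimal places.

-92.156

N=3 nodes, M=3 members, R=3 reactions → 2N=6, M+R=6
member 0 (0-1): L=7.4520, (cx,cy)=(0.5251,0.8510)
member 1 (0-2): L=9.0000, (cx,cy)=(1.0000,0.0000)
member 2 (1-2): L=8.1301, (cx,cy)=(0.6257,-0.7801)
solve A·x = −loads:
  F[0-1] = -230.1771 N (compression)
  F[0-2] = -92.1556 N (compression)
  F[1-2] = +147.2842 N (tension)
  Rx@0 = +213.0200 N
  Ry@0 = +195.8911 N
  Ry@2 = -114.8911 N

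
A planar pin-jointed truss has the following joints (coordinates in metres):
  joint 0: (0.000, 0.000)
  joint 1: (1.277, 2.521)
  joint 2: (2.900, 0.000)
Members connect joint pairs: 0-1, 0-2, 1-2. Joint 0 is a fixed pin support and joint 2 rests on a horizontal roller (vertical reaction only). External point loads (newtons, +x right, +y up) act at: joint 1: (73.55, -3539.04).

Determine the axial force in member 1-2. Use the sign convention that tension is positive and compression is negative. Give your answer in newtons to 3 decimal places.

N=3 nodes, M=3 members, R=3 reactions → 2N=6, M+R=6
member 0 (0-1): L=2.8260, (cx,cy)=(0.4519,0.8921)
member 1 (0-2): L=2.9000, (cx,cy)=(1.0000,0.0000)
member 2 (1-2): L=2.9983, (cx,cy)=(0.5413,-0.8408)
solve A·x = −loads:
  F[0-1] = -2148.5801 N (compression)
  F[0-2] = +1044.4470 N (tension)
  F[1-2] = -1929.4670 N (compression)
  Rx@0 = -73.5500 N
  Ry@0 = +1916.7043 N
  Ry@2 = +1622.3357 N

-1929.467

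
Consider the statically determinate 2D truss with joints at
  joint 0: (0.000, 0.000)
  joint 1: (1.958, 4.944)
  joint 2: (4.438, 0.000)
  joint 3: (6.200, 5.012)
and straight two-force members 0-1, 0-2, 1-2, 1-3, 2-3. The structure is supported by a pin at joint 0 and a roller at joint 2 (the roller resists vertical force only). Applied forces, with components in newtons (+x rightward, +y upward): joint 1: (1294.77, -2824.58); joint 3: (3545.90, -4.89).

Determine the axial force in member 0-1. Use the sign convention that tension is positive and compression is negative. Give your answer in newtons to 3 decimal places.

4162.927

N=4 nodes, M=5 members, R=3 reactions → 2N=8, M+R=8
member 0 (0-1): L=5.3176, (cx,cy)=(0.3682,0.9297)
member 1 (0-2): L=4.4380, (cx,cy)=(1.0000,0.0000)
member 2 (1-2): L=5.5311, (cx,cy)=(0.4484,-0.8938)
member 3 (1-3): L=4.2425, (cx,cy)=(0.9999,0.0160)
member 4 (2-3): L=5.3127, (cx,cy)=(0.3317,0.9434)
solve A·x = −loads:
  F[0-1] = +4162.9266 N (tension)
  F[0-2] = +3307.8345 N (tension)
  F[1-2] = -7426.1376 N (compression)
  F[1-3] = +3568.1834 N (tension)
  F[2-3] = -65.8059 N (compression)
  Rx@0 = -4840.6700 N
  Ry@0 = -3870.4487 N
  Ry@2 = +6699.9187 N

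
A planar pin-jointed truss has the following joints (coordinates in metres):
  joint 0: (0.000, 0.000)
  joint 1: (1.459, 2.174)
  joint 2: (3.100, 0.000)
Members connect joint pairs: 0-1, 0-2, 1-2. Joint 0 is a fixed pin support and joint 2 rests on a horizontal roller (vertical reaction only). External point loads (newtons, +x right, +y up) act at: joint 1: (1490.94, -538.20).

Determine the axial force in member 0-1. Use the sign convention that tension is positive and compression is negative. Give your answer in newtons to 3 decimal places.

N=3 nodes, M=3 members, R=3 reactions → 2N=6, M+R=6
member 0 (0-1): L=2.6182, (cx,cy)=(0.5573,0.8303)
member 1 (0-2): L=3.1000, (cx,cy)=(1.0000,0.0000)
member 2 (1-2): L=2.7238, (cx,cy)=(0.6025,-0.7981)
solve A·x = −loads:
  F[0-1] = +916.1077 N (tension)
  F[0-2] = +980.4356 N (tension)
  F[1-2] = -1627.3755 N (compression)
  Rx@0 = -1490.9400 N
  Ry@0 = -760.6830 N
  Ry@2 = +1298.8830 N

916.108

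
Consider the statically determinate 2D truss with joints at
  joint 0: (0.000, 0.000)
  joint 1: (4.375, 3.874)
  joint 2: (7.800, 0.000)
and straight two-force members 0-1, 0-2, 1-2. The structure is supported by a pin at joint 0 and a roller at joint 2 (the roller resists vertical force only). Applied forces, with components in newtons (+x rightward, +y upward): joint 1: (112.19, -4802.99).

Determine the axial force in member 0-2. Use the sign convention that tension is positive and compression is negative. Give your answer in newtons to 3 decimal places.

2431.012

N=3 nodes, M=3 members, R=3 reactions → 2N=6, M+R=6
member 0 (0-1): L=5.8437, (cx,cy)=(0.7487,0.6629)
member 1 (0-2): L=7.8000, (cx,cy)=(1.0000,0.0000)
member 2 (1-2): L=5.1709, (cx,cy)=(0.6624,-0.7492)
solve A·x = −loads:
  F[0-1] = -3097.2429 N (compression)
  F[0-2] = +2431.0125 N (tension)
  F[1-2] = -3670.2457 N (compression)
  Rx@0 = -112.1900 N
  Ry@0 = +2053.2842 N
  Ry@2 = +2749.7058 N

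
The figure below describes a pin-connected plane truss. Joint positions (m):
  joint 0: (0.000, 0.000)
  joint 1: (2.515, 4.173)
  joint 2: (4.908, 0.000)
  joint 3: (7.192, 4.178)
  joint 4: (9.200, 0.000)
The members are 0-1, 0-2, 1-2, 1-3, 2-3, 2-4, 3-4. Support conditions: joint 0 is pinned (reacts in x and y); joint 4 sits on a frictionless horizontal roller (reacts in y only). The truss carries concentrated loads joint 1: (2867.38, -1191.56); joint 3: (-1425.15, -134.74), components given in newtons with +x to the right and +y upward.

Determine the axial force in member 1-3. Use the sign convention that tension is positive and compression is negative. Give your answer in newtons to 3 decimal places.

-2466.995

N=5 nodes, M=7 members, R=3 reactions → 2N=10, M+R=10
member 0 (0-1): L=4.8723, (cx,cy)=(0.5162,0.8565)
member 1 (0-2): L=4.9080, (cx,cy)=(1.0000,0.0000)
member 2 (1-2): L=4.8104, (cx,cy)=(0.4975,-0.8675)
member 3 (1-3): L=4.6770, (cx,cy)=(1.0000,0.0011)
member 4 (2-3): L=4.7615, (cx,cy)=(0.4797,0.8774)
member 5 (2-4): L=4.2920, (cx,cy)=(1.0000,0.0000)
member 6 (3-4): L=4.6355, (cx,cy)=(0.4332,-0.9013)
solve A·x = −loads:
  F[0-1] = -282.3544 N (compression)
  F[0-2] = +1587.9771 N (tension)
  F[1-2] = -1097.8457 N (compression)
  F[1-3] = -2466.9950 N (compression)
  F[2-3] = +1085.3860 N (tension)
  F[2-4] = +521.2101 N (tension)
  F[3-4] = -1203.2186 N (compression)
  Rx@0 = -1442.2300 N
  Ry@0 = +241.8301 N
  Ry@4 = +1084.4699 N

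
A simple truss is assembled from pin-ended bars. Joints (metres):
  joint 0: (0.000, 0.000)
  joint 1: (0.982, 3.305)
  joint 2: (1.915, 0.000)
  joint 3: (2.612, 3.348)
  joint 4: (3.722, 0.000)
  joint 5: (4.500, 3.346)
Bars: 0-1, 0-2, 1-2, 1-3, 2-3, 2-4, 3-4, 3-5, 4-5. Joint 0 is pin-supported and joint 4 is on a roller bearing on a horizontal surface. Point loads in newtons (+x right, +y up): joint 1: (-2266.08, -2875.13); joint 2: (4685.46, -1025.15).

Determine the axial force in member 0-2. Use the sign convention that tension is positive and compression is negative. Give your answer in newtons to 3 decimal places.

3794.021

N=6 nodes, M=9 members, R=3 reactions → 2N=12, M+R=12
member 0 (0-1): L=3.4478, (cx,cy)=(0.2848,0.9586)
member 1 (0-2): L=1.9150, (cx,cy)=(1.0000,0.0000)
member 2 (1-2): L=3.4342, (cx,cy)=(0.2717,-0.9624)
member 3 (1-3): L=1.6306, (cx,cy)=(0.9997,0.0264)
member 4 (2-3): L=3.4198, (cx,cy)=(0.2038,0.9790)
member 5 (2-4): L=1.8070, (cx,cy)=(1.0000,0.0000)
member 6 (3-4): L=3.5272, (cx,cy)=(0.3147,-0.9492)
member 7 (3-5): L=1.8880, (cx,cy)=(1.0000,-0.0011)
member 8 (4-5): L=3.4353, (cx,cy)=(0.2265,0.9740)
solve A·x = −loads:
  F[0-1] = -4826.3651 N (compression)
  F[0-2] = +3794.0206 N (tension)
  F[1-2] = +1830.5833 N (tension)
  F[1-3] = +394.2410 N (tension)
  F[2-3] = -752.3726 N (compression)
  F[2-4] = -240.7597 N (compression)
  F[3-4] = +765.0539 N (tension)
  F[3-5] = +0.0000 N (tension)
  F[4-5] = -0.0000 N (compression)
  Rx@0 = -2419.3800 N
  Ry@0 = +4626.4634 N
  Ry@4 = -726.1834 N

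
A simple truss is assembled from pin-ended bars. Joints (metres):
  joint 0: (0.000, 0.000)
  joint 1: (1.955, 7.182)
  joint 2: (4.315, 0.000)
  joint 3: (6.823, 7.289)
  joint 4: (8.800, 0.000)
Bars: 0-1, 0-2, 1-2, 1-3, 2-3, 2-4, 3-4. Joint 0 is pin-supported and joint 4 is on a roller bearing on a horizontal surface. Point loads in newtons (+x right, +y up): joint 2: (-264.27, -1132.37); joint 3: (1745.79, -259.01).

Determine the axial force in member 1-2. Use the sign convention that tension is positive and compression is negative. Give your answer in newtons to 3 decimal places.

N=5 nodes, M=7 members, R=3 reactions → 2N=10, M+R=10
member 0 (0-1): L=7.4433, (cx,cy)=(0.2627,0.9649)
member 1 (0-2): L=4.3150, (cx,cy)=(1.0000,0.0000)
member 2 (1-2): L=7.5598, (cx,cy)=(0.3122,-0.9500)
member 3 (1-3): L=4.8692, (cx,cy)=(0.9998,0.0220)
member 4 (2-3): L=7.7084, (cx,cy)=(0.3254,0.9456)
member 5 (2-4): L=4.4850, (cx,cy)=(1.0000,0.0000)
member 6 (3-4): L=7.5524, (cx,cy)=(0.2618,-0.9651)
solve A·x = −loads:
  F[0-1] = +840.2177 N (tension)
  F[0-2] = +1260.8357 N (tension)
  F[1-2] = -842.1775 N (compression)
  F[1-3] = +483.7097 N (tension)
  F[2-3] = +2043.6527 N (tension)
  F[2-4] = +597.2765 N (tension)
  F[3-4] = -2281.6608 N (compression)
  Rx@0 = -1481.5200 N
  Ry@0 = -810.7183 N
  Ry@4 = +2202.0983 N

-842.178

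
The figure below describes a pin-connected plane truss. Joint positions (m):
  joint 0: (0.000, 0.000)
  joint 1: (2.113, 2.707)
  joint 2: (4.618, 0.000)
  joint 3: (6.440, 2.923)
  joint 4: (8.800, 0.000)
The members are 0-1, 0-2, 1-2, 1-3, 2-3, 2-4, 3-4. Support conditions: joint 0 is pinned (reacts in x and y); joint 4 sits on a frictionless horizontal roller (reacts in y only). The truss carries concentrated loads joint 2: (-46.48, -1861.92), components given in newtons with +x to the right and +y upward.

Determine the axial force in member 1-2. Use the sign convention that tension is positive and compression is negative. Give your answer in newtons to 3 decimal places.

1107.430

N=5 nodes, M=7 members, R=3 reactions → 2N=10, M+R=10
member 0 (0-1): L=3.4340, (cx,cy)=(0.6153,0.7883)
member 1 (0-2): L=4.6180, (cx,cy)=(1.0000,0.0000)
member 2 (1-2): L=3.6882, (cx,cy)=(0.6792,-0.7340)
member 3 (1-3): L=4.3324, (cx,cy)=(0.9988,0.0499)
member 4 (2-3): L=3.4444, (cx,cy)=(0.5290,0.8486)
member 5 (2-4): L=4.1820, (cx,cy)=(1.0000,0.0000)
member 6 (3-4): L=3.7568, (cx,cy)=(0.6282,-0.7781)
solve A·x = −loads:
  F[0-1] = -1122.4816 N (compression)
  F[0-2] = +644.1948 N (tension)
  F[1-2] = +1107.4299 N (tension)
  F[1-3] = -1444.6287 N (compression)
  F[2-3] = +1236.2337 N (tension)
  F[2-4] = +788.8882 N (tension)
  F[3-4] = -1255.8023 N (compression)
  Rx@0 = +46.4800 N
  Ry@0 = +884.8352 N
  Ry@4 = +977.0848 N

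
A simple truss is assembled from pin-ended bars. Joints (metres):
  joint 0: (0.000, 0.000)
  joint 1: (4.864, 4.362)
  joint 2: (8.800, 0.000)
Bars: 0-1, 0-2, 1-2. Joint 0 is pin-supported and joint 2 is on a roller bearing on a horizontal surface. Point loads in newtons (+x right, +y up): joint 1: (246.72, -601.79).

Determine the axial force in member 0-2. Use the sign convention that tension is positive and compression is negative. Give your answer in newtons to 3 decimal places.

N=3 nodes, M=3 members, R=3 reactions → 2N=6, M+R=6
member 0 (0-1): L=6.5334, (cx,cy)=(0.7445,0.6676)
member 1 (0-2): L=8.8000, (cx,cy)=(1.0000,0.0000)
member 2 (1-2): L=5.8753, (cx,cy)=(0.6699,-0.7424)
solve A·x = −loads:
  F[0-1] = -219.9818 N (compression)
  F[0-2] = +410.4921 N (tension)
  F[1-2] = -612.7449 N (compression)
  Rx@0 = -246.7200 N
  Ry@0 = +146.8696 N
  Ry@2 = +454.9204 N

410.492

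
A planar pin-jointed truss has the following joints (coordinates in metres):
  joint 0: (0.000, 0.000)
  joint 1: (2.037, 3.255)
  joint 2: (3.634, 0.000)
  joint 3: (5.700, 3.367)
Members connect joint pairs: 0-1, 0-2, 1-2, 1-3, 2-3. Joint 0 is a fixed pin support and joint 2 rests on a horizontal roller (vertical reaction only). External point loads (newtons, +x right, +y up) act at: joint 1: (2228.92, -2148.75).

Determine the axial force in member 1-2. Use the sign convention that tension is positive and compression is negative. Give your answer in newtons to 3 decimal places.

-3565.423

N=4 nodes, M=5 members, R=3 reactions → 2N=8, M+R=8
member 0 (0-1): L=3.8398, (cx,cy)=(0.5305,0.8477)
member 1 (0-2): L=3.6340, (cx,cy)=(1.0000,0.0000)
member 2 (1-2): L=3.6257, (cx,cy)=(0.4405,-0.8978)
member 3 (1-3): L=3.6647, (cx,cy)=(0.9995,0.0306)
member 4 (2-3): L=3.9503, (cx,cy)=(0.5230,0.8523)
solve A·x = −loads:
  F[0-1] = +1241.2173 N (tension)
  F[0-2] = +1570.4661 N (tension)
  F[1-2] = -3565.4234 N (compression)
  F[1-3] = +0.0000 N (tension)
  F[2-3] = +0.0000 N (tension)
  Rx@0 = -2228.9200 N
  Ry@0 = -1052.1686 N
  Ry@2 = +3200.9186 N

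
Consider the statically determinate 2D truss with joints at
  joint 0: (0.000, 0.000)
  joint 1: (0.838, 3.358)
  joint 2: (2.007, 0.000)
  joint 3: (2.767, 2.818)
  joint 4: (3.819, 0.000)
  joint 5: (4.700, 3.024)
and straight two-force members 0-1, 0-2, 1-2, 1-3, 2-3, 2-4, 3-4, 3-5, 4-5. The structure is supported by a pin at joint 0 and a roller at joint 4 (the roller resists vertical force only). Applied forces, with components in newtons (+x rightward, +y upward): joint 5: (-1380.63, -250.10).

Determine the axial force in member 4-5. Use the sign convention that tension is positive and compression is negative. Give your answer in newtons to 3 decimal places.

-110.683

N=6 nodes, M=9 members, R=3 reactions → 2N=12, M+R=12
member 0 (0-1): L=3.4610, (cx,cy)=(0.2421,0.9702)
member 1 (0-2): L=2.0070, (cx,cy)=(1.0000,0.0000)
member 2 (1-2): L=3.5557, (cx,cy)=(0.3288,-0.9444)
member 3 (1-3): L=2.0032, (cx,cy)=(0.9630,-0.2696)
member 4 (2-3): L=2.9187, (cx,cy)=(0.2604,0.9655)
member 5 (2-4): L=1.8120, (cx,cy)=(1.0000,0.0000)
member 6 (3-4): L=3.0080, (cx,cy)=(0.3497,-0.9368)
member 7 (3-5): L=1.9439, (cx,cy)=(0.9944,0.1060)
member 8 (4-5): L=3.1497, (cx,cy)=(0.2797,0.9601)
solve A·x = −loads:
  F[0-1] = -1067.2872 N (compression)
  F[0-2] = -1122.2102 N (compression)
  F[1-2] = +1299.7476 N (tension)
  F[1-3] = -712.1021 N (compression)
  F[2-3] = -1271.3515 N (compression)
  F[2-4] = -363.8415 N (compression)
  F[3-4] = +951.8038 N (tension)
  F[3-5] = -1357.3137 N (compression)
  F[4-5] = -110.6833 N (compression)
  Rx@0 = +1380.6300 N
  Ry@0 = +1035.5295 N
  Ry@4 = -785.4295 N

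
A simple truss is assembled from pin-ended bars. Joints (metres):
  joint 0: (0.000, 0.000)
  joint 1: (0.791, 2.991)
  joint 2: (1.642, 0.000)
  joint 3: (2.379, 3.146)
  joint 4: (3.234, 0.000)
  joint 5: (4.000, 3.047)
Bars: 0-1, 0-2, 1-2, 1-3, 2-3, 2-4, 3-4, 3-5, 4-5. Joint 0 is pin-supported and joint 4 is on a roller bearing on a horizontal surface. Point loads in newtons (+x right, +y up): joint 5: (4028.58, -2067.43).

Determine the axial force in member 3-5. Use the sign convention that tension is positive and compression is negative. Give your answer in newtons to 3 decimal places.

N=6 nodes, M=9 members, R=3 reactions → 2N=12, M+R=12
member 0 (0-1): L=3.0938, (cx,cy)=(0.2557,0.9668)
member 1 (0-2): L=1.6420, (cx,cy)=(1.0000,0.0000)
member 2 (1-2): L=3.1097, (cx,cy)=(0.2737,-0.9618)
member 3 (1-3): L=1.5955, (cx,cy)=(0.9953,0.0971)
member 4 (2-3): L=3.2312, (cx,cy)=(0.2281,0.9736)
member 5 (2-4): L=1.5920, (cx,cy)=(1.0000,0.0000)
member 6 (3-4): L=3.2601, (cx,cy)=(0.2623,-0.9650)
member 7 (3-5): L=1.6240, (cx,cy)=(0.9981,-0.0610)
member 8 (4-5): L=3.1418, (cx,cy)=(0.2438,0.9698)
solve A·x = −loads:
  F[0-1] = +4432.6465 N (tension)
  F[0-2] = +2895.2833 N (tension)
  F[1-2] = -4223.1114 N (compression)
  F[1-3] = +2299.8678 N (tension)
  F[2-3] = +4171.8723 N (tension)
  F[2-4] = +788.0258 N (tension)
  F[3-4] = -4724.2674 N (compression)
  F[3-5] = +4487.8908 N (tension)
  F[4-5] = -1849.6656 N (compression)
  Rx@0 = -4028.5800 N
  Ry@0 = -4285.3230 N
  Ry@4 = +6352.7530 N

4487.891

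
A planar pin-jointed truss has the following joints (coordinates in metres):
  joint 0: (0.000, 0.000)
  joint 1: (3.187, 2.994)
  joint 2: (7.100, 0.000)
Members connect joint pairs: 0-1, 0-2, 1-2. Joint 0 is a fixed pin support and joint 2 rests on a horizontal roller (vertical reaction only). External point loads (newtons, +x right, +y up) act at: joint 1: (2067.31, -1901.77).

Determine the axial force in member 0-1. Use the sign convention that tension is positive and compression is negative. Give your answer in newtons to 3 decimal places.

-257.563

N=3 nodes, M=3 members, R=3 reactions → 2N=6, M+R=6
member 0 (0-1): L=4.3728, (cx,cy)=(0.7288,0.6847)
member 1 (0-2): L=7.1000, (cx,cy)=(1.0000,0.0000)
member 2 (1-2): L=4.9270, (cx,cy)=(0.7942,-0.6077)
solve A·x = −loads:
  F[0-1] = -257.5634 N (compression)
  F[0-2] = +2255.0301 N (tension)
  F[1-2] = -2839.4063 N (compression)
  Rx@0 = -2067.3100 N
  Ry@0 = +176.3521 N
  Ry@2 = +1725.4179 N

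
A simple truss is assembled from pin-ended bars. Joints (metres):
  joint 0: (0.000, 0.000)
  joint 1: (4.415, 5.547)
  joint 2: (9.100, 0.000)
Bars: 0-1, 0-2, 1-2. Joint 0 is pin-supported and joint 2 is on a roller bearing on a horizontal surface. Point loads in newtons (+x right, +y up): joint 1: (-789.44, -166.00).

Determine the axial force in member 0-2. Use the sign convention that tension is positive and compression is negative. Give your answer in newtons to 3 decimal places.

-338.410

N=3 nodes, M=3 members, R=3 reactions → 2N=6, M+R=6
member 0 (0-1): L=7.0895, (cx,cy)=(0.6227,0.7824)
member 1 (0-2): L=9.1000, (cx,cy)=(1.0000,0.0000)
member 2 (1-2): L=7.2607, (cx,cy)=(0.6453,-0.7640)
solve A·x = −loads:
  F[0-1] = -724.2568 N (compression)
  F[0-2] = -338.4096 N (compression)
  F[1-2] = +524.4623 N (tension)
  Rx@0 = +789.4400 N
  Ry@0 = +566.6740 N
  Ry@2 = -400.6740 N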